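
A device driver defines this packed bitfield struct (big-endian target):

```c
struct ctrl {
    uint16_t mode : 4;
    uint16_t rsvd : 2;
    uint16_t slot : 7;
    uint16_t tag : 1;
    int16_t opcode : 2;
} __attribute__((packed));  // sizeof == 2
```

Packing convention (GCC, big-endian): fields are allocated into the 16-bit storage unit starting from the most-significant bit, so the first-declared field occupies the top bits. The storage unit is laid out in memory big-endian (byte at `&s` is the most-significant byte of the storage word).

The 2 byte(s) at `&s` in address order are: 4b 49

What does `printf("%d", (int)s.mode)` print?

4

[0]=0x4b [1]=0x49 (big-endian) → word 0x4b49
mode [12+:4] = (word>>12) & 0xf = 4  ←
rsvd [10+:2] = (word>>10) & 0x3 = 2
slot [3+:7] = (word>>3) & 0x7f = 105
tag [2+:1] = (word>>2) & 0x1 = 0
opcode [0+:2] = (word>>0) & 0x3 = 1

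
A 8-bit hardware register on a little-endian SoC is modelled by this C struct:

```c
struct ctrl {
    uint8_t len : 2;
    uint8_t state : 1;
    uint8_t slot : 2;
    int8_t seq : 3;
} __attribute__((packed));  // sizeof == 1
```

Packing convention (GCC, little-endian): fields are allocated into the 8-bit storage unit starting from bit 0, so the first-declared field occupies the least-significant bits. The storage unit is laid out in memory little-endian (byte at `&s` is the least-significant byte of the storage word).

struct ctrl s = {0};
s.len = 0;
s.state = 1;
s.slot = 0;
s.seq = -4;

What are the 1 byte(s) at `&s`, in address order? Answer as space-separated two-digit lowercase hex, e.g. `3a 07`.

84

len:2 = 0 → 0x0 << 0 → word 0x00
state:1 = 1 → 0x1 << 2 → word 0x04
slot:2 = 0 → 0x0 << 3 → word 0x04
seq:3 = -4 → 0x4 << 5 → word 0x84
word = 0x84 → little-endian bytes:
  [0]=0x84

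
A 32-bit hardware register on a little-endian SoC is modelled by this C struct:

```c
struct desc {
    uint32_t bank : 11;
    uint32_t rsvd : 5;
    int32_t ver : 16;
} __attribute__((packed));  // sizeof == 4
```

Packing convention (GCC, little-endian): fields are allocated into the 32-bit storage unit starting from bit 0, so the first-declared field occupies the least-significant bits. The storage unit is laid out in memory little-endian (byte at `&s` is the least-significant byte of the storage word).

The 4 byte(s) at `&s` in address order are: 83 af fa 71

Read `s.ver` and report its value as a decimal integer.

29178

[0]=0x83 [1]=0xaf [2]=0xfa [3]=0x71 (little-endian) → word 0x71faaf83
bank:11 @ bit 0 → (0x71faaf83>>0)&0x7ff = 0x783
rsvd:5 @ bit 11 → (0x71faaf83>>11)&0x1f = 0x15
ver:16 @ bit 16 → (0x71faaf83>>16)&0xffff = 0x71fa  ←
ver signed 16b, MSB=0: value = 29178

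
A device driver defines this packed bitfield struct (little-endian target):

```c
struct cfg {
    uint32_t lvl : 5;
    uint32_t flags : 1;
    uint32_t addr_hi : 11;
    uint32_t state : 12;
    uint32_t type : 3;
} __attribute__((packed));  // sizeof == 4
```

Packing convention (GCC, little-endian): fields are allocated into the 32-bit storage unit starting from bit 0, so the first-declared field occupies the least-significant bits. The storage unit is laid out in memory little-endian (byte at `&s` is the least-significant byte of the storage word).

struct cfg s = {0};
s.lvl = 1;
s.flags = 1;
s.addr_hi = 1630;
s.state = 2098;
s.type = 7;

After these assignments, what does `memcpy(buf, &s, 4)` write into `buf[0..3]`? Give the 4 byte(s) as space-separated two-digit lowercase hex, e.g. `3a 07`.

a1 97 65 f0

lvl (5b) val=1 bits=0x1 at bit 0: 0x00000001
flags (1b) val=1 bits=0x1 at bit 5: 0x00000021
addr_hi (11b) val=1630 bits=0x65e at bit 6: 0x000197a1
state (12b) val=2098 bits=0x832 at bit 17: 0x106597a1
type (3b) val=7 bits=0x7 at bit 29: 0xf06597a1
word = 0xf06597a1 → little-endian bytes:
  [0]=0xa1  [1]=0x97  [2]=0x65  [3]=0xf0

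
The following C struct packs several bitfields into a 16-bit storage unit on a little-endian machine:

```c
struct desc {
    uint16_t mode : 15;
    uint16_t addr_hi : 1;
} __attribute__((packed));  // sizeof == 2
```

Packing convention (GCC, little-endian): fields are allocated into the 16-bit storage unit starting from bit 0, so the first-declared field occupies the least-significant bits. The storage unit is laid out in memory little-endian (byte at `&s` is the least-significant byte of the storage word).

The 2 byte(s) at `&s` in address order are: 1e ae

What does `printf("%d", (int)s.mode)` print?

[0]=0x1e [1]=0xae (little-endian) → word 0xae1e
mode [0+:15] = (word>>0) & 0x7fff = 11806  ←
addr_hi [15+:1] = (word>>15) & 0x1 = 1

11806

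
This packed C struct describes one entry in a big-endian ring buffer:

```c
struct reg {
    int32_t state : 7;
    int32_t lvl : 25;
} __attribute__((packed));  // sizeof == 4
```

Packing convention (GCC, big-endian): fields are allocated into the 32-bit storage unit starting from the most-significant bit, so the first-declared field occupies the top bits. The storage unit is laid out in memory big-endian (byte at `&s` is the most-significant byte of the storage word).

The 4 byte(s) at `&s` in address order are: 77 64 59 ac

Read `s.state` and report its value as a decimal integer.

59

[0]=0x77 [1]=0x64 [2]=0x59 [3]=0xac (big-endian) → word 0x776459ac
state:7 @ bit 25 → (0x776459ac>>25)&0x7f = 0x3b  ←
lvl:25 @ bit 0 → (0x776459ac>>0)&0x1ffffff = 0x16459ac
state signed 7b, MSB=0: value = 59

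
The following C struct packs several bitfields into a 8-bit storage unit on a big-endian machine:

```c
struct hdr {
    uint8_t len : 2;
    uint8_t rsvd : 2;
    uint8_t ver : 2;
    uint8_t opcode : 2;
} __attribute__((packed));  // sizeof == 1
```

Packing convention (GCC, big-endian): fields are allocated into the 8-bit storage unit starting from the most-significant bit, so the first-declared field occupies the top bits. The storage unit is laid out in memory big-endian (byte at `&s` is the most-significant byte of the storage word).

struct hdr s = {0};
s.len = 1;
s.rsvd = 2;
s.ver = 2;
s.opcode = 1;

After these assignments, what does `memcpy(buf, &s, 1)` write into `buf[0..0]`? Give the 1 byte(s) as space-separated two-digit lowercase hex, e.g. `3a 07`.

len (2b) val=1 bits=0x1 at bit 6: 0x40
rsvd (2b) val=2 bits=0x2 at bit 4: 0x60
ver (2b) val=2 bits=0x2 at bit 2: 0x68
opcode (2b) val=1 bits=0x1 at bit 0: 0x69
word = 0x69 → big-endian bytes:
  [0]=0x69

69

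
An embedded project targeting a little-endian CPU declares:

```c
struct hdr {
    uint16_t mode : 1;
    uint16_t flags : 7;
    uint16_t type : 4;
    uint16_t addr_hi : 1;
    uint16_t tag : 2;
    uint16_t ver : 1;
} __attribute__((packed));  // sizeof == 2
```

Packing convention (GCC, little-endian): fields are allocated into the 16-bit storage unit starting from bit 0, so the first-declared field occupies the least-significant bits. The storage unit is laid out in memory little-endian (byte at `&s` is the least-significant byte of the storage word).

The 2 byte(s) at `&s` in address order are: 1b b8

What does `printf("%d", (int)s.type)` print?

[0]=0x1b [1]=0xb8 (little-endian) → word 0xb81b
mode:1 @ bit 0 → (0xb81b>>0)&0x1 = 0x1
flags:7 @ bit 1 → (0xb81b>>1)&0x7f = 0xd
type:4 @ bit 8 → (0xb81b>>8)&0xf = 0x8  ←
addr_hi:1 @ bit 12 → (0xb81b>>12)&0x1 = 0x1
tag:2 @ bit 13 → (0xb81b>>13)&0x3 = 0x1
ver:1 @ bit 15 → (0xb81b>>15)&0x1 = 0x1

8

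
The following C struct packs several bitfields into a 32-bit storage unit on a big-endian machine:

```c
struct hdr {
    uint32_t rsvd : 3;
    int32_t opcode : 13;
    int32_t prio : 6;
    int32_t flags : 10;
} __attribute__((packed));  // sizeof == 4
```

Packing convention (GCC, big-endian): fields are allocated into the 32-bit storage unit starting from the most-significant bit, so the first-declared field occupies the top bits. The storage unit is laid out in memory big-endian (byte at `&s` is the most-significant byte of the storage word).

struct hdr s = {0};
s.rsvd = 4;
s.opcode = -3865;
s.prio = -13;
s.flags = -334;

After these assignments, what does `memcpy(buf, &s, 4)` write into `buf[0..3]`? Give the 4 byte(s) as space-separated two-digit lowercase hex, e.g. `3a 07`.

90 e7 ce b2

[29+:3] rsvd=4 & 0x7 = 0x4; word=0x80000000
[16+:13] opcode=-3865 & 0x1fff = 0x10e7; word=0x90e70000
[10+:6] prio=-13 & 0x3f = 0x33; word=0x90e7cc00
[0+:10] flags=-334 & 0x3ff = 0x2b2; word=0x90e7ceb2
word = 0x90e7ceb2 → big-endian bytes:
  [0]=0x90  [1]=0xe7  [2]=0xce  [3]=0xb2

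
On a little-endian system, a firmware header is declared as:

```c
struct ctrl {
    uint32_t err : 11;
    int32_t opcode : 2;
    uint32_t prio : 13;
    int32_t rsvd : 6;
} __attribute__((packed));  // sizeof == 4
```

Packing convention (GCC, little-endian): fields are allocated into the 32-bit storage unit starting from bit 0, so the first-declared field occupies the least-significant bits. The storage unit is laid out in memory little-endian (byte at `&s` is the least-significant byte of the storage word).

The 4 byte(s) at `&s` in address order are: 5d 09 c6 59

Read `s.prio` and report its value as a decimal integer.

3632

[0]=0x5d [1]=0x09 [2]=0xc6 [3]=0x59 (little-endian) → word 0x59c6095d
err [0+:11] = (word>>0) & 0x7ff = 349
opcode [11+:2] = (word>>11) & 0x3 = 1
prio [13+:13] = (word>>13) & 0x1fff = 3632  ←
rsvd [26+:6] = (word>>26) & 0x3f = 22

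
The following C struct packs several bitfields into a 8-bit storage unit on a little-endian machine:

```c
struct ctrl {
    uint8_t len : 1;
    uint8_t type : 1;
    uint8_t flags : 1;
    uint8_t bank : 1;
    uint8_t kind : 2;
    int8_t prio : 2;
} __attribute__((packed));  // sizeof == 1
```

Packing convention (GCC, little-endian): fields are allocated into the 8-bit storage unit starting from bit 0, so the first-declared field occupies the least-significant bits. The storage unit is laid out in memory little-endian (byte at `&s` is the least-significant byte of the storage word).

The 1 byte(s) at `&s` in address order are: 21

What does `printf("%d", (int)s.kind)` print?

2

[0]=0x21 (little-endian) → word 0x21
len:1 @ bit 0 → (0x21>>0)&0x1 = 0x1
type:1 @ bit 1 → (0x21>>1)&0x1 = 0x0
flags:1 @ bit 2 → (0x21>>2)&0x1 = 0x0
bank:1 @ bit 3 → (0x21>>3)&0x1 = 0x0
kind:2 @ bit 4 → (0x21>>4)&0x3 = 0x2  ←
prio:2 @ bit 6 → (0x21>>6)&0x3 = 0x0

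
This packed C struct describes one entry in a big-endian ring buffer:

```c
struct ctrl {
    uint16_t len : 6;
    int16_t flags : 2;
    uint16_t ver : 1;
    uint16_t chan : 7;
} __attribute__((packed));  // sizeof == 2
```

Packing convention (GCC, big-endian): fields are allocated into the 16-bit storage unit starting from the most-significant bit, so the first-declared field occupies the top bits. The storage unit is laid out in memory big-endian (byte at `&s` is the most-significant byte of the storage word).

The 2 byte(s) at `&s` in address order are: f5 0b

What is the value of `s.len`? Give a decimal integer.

[0]=0xf5 [1]=0x0b (big-endian) → word 0xf50b
len [10+:6] = (word>>10) & 0x3f = 61  ←
flags [8+:2] = (word>>8) & 0x3 = 1
ver [7+:1] = (word>>7) & 0x1 = 0
chan [0+:7] = (word>>0) & 0x7f = 11

61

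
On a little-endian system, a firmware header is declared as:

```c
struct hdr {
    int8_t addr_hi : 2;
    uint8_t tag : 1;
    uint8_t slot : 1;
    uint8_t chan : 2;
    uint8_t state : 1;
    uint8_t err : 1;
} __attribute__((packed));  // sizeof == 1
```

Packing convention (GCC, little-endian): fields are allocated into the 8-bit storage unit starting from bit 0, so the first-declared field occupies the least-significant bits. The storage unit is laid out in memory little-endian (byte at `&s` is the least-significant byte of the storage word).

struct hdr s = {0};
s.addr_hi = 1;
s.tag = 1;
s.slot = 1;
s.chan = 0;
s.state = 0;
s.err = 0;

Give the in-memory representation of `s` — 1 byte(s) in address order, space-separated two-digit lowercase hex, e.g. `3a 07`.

0d

addr_hi:2 = 1 → 0x1 << 0 → word 0x01
tag:1 = 1 → 0x1 << 2 → word 0x05
slot:1 = 1 → 0x1 << 3 → word 0x0d
chan:2 = 0 → 0x0 << 4 → word 0x0d
state:1 = 0 → 0x0 << 6 → word 0x0d
err:1 = 0 → 0x0 << 7 → word 0x0d
word = 0x0d → little-endian bytes:
  [0]=0x0d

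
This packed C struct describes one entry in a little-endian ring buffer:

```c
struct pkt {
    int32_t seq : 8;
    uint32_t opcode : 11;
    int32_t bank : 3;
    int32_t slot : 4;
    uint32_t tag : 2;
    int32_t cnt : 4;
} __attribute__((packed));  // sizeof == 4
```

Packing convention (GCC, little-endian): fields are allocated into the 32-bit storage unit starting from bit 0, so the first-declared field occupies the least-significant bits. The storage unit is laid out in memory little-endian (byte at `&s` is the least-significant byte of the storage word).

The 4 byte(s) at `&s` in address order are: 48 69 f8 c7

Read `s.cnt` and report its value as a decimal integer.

[0]=0x48 [1]=0x69 [2]=0xf8 [3]=0xc7 (little-endian) → word 0xc7f86948
seq [0+:8] = (word>>0) & 0xff = 72
opcode [8+:11] = (word>>8) & 0x7ff = 105
bank [19+:3] = (word>>19) & 0x7 = 7
slot [22+:4] = (word>>22) & 0xf = 15
tag [26+:2] = (word>>26) & 0x3 = 1
cnt [28+:4] = (word>>28) & 0xf = 12  ←
cnt signed 4b, MSB=1: 12 - 16 = -4

-4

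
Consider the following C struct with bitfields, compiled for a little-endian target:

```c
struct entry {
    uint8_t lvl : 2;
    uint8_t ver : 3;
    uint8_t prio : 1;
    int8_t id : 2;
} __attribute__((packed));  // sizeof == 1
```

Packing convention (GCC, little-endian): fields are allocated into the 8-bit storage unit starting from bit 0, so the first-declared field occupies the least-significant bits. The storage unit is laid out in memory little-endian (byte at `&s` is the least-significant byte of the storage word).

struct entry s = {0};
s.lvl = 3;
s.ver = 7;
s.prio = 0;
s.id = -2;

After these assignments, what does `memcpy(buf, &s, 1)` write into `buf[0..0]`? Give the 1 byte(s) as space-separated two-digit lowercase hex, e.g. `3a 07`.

9f

lvl (2b) val=3 bits=0x3 at bit 0: 0x03
ver (3b) val=7 bits=0x7 at bit 2: 0x1f
prio (1b) val=0 bits=0x0 at bit 5: 0x1f
id (2b) val=-2 bits=0x2 at bit 6: 0x9f
word = 0x9f → little-endian bytes:
  [0]=0x9f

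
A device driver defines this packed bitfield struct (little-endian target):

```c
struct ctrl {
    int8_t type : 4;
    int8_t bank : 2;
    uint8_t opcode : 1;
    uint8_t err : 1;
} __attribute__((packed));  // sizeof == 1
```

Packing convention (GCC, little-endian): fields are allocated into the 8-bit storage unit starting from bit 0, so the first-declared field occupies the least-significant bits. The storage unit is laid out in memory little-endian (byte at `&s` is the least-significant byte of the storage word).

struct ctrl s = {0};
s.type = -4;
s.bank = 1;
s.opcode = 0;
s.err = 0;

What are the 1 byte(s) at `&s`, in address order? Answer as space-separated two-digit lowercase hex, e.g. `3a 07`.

1c

type (4b) val=-4 bits=0xc at bit 0: 0x0c
bank (2b) val=1 bits=0x1 at bit 4: 0x1c
opcode (1b) val=0 bits=0x0 at bit 6: 0x1c
err (1b) val=0 bits=0x0 at bit 7: 0x1c
word = 0x1c → little-endian bytes:
  [0]=0x1c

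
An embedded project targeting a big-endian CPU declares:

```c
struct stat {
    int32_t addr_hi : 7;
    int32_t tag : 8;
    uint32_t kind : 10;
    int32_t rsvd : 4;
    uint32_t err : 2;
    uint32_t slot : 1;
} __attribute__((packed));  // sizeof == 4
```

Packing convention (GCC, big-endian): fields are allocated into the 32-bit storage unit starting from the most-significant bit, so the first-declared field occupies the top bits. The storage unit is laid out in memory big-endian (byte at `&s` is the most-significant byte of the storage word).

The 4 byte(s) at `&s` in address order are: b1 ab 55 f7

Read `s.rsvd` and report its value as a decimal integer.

-2

[0]=0xb1 [1]=0xab [2]=0x55 [3]=0xf7 (big-endian) → word 0xb1ab55f7
addr_hi:7 @ bit 25 → (0xb1ab55f7>>25)&0x7f = 0x58
tag:8 @ bit 17 → (0xb1ab55f7>>17)&0xff = 0xd5
kind:10 @ bit 7 → (0xb1ab55f7>>7)&0x3ff = 0x2ab
rsvd:4 @ bit 3 → (0xb1ab55f7>>3)&0xf = 0xe  ←
err:2 @ bit 1 → (0xb1ab55f7>>1)&0x3 = 0x3
slot:1 @ bit 0 → (0xb1ab55f7>>0)&0x1 = 0x1
rsvd signed 4b, MSB=1: 14 - 16 = -2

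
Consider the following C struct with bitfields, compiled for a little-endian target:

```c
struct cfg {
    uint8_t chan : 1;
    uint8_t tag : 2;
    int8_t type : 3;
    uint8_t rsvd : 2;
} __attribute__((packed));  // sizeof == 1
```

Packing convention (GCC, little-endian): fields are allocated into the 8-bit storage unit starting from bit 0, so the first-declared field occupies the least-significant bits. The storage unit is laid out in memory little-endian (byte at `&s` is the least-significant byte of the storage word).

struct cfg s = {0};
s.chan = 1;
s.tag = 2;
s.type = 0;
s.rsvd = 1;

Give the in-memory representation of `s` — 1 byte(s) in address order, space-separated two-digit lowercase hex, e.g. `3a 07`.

45

chan:1 = 1 → 0x1 << 0 → word 0x01
tag:2 = 2 → 0x2 << 1 → word 0x05
type:3 = 0 → 0x0 << 3 → word 0x05
rsvd:2 = 1 → 0x1 << 6 → word 0x45
word = 0x45 → little-endian bytes:
  [0]=0x45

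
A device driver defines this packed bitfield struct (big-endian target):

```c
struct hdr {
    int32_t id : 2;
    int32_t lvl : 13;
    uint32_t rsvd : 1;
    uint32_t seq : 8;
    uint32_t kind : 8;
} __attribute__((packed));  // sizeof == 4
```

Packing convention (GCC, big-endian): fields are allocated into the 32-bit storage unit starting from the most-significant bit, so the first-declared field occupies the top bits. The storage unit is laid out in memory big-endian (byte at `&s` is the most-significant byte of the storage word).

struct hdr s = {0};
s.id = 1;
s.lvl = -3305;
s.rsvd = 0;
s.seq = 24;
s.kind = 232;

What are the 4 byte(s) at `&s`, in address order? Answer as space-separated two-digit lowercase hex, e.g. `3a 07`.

[30+:2] id=1 & 0x3 = 0x1; word=0x40000000
[17+:13] lvl=-3305 & 0x1fff = 0x1317; word=0x662e0000
[16+:1] rsvd=0 & 0x1 = 0x0; word=0x662e0000
[8+:8] seq=24 & 0xff = 0x18; word=0x662e1800
[0+:8] kind=232 & 0xff = 0xe8; word=0x662e18e8
word = 0x662e18e8 → big-endian bytes:
  [0]=0x66  [1]=0x2e  [2]=0x18  [3]=0xe8

66 2e 18 e8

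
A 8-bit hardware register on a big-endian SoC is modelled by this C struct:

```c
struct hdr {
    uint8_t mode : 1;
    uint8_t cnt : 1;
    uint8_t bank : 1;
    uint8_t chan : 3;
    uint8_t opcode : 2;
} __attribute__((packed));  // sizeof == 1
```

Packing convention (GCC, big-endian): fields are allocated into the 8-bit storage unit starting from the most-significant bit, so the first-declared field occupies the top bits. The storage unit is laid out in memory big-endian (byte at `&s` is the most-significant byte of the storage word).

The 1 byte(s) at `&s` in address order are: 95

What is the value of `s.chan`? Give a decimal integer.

5

[0]=0x95 (big-endian) → word 0x95
mode:1 @ bit 7 → (0x95>>7)&0x1 = 0x1
cnt:1 @ bit 6 → (0x95>>6)&0x1 = 0x0
bank:1 @ bit 5 → (0x95>>5)&0x1 = 0x0
chan:3 @ bit 2 → (0x95>>2)&0x7 = 0x5  ←
opcode:2 @ bit 0 → (0x95>>0)&0x3 = 0x1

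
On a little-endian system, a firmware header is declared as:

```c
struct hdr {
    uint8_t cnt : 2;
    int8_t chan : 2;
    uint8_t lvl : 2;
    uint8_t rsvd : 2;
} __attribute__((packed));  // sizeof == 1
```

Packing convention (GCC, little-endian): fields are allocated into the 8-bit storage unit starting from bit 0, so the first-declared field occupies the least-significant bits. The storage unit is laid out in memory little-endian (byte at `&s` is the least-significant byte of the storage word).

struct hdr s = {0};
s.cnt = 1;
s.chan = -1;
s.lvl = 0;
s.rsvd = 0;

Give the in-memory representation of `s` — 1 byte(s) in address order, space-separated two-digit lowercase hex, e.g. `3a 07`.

0d

cnt (2b) val=1 bits=0x1 at bit 0: 0x01
chan (2b) val=-1 bits=0x3 at bit 2: 0x0d
lvl (2b) val=0 bits=0x0 at bit 4: 0x0d
rsvd (2b) val=0 bits=0x0 at bit 6: 0x0d
word = 0x0d → little-endian bytes:
  [0]=0x0d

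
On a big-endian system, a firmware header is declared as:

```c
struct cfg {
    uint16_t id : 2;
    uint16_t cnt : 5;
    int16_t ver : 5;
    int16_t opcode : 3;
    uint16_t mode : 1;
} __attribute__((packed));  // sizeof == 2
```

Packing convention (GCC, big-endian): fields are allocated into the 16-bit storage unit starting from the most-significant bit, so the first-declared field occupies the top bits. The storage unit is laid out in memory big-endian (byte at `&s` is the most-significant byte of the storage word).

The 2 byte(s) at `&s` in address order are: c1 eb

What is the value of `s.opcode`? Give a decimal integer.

-3

[0]=0xc1 [1]=0xeb (big-endian) → word 0xc1eb
id:2 @ bit 14 → (0xc1eb>>14)&0x3 = 0x3
cnt:5 @ bit 9 → (0xc1eb>>9)&0x1f = 0x0
ver:5 @ bit 4 → (0xc1eb>>4)&0x1f = 0x1e
opcode:3 @ bit 1 → (0xc1eb>>1)&0x7 = 0x5  ←
mode:1 @ bit 0 → (0xc1eb>>0)&0x1 = 0x1
opcode signed 3b, MSB=1: 5 - 8 = -3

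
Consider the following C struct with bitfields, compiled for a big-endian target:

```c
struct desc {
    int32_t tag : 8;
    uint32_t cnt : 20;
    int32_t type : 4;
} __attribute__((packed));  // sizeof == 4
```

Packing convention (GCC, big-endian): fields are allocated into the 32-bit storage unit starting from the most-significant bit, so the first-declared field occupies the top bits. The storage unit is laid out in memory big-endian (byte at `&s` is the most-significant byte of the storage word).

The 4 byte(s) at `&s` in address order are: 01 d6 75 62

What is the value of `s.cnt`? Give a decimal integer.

878422

[0]=0x01 [1]=0xd6 [2]=0x75 [3]=0x62 (big-endian) → word 0x01d67562
tag:8 @ bit 24 → (0x01d67562>>24)&0xff = 0x1
cnt:20 @ bit 4 → (0x01d67562>>4)&0xfffff = 0xd6756  ←
type:4 @ bit 0 → (0x01d67562>>0)&0xf = 0x2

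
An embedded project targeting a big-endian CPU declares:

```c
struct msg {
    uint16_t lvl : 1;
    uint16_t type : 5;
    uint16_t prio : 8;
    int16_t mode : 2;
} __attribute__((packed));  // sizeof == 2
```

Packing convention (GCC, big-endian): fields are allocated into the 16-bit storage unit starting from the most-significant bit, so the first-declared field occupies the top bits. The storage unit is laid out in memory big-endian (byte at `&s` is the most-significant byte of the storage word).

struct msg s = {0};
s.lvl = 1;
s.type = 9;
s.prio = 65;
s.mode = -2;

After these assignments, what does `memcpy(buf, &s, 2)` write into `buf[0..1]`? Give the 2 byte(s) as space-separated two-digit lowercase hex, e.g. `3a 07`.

a5 06

lvl:1 = 1 → 0x1 << 15 → word 0x8000
type:5 = 9 → 0x9 << 10 → word 0xa400
prio:8 = 65 → 0x41 << 2 → word 0xa504
mode:2 = -2 → 0x2 << 0 → word 0xa506
word = 0xa506 → big-endian bytes:
  [0]=0xa5  [1]=0x06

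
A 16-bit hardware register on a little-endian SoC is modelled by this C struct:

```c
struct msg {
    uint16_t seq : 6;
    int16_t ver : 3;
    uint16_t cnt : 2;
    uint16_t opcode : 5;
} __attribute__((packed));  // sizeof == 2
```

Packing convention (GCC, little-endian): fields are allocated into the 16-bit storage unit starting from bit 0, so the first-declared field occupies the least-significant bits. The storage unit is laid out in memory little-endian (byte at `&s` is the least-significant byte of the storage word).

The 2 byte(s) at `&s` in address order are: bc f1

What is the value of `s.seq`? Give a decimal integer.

60

[0]=0xbc [1]=0xf1 (little-endian) → word 0xf1bc
seq [0+:6] = (word>>0) & 0x3f = 60  ←
ver [6+:3] = (word>>6) & 0x7 = 6
cnt [9+:2] = (word>>9) & 0x3 = 0
opcode [11+:5] = (word>>11) & 0x1f = 30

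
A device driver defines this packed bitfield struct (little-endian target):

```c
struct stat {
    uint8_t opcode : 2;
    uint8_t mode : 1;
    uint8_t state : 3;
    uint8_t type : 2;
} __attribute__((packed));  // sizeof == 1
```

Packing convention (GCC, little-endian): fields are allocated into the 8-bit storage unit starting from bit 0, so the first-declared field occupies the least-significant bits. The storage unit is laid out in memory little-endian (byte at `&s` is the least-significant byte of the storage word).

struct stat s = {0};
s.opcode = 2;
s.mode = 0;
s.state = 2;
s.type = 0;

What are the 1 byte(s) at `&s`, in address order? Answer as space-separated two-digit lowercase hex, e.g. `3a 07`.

opcode:2 = 2 → 0x2 << 0 → word 0x02
mode:1 = 0 → 0x0 << 2 → word 0x02
state:3 = 2 → 0x2 << 3 → word 0x12
type:2 = 0 → 0x0 << 6 → word 0x12
word = 0x12 → little-endian bytes:
  [0]=0x12

12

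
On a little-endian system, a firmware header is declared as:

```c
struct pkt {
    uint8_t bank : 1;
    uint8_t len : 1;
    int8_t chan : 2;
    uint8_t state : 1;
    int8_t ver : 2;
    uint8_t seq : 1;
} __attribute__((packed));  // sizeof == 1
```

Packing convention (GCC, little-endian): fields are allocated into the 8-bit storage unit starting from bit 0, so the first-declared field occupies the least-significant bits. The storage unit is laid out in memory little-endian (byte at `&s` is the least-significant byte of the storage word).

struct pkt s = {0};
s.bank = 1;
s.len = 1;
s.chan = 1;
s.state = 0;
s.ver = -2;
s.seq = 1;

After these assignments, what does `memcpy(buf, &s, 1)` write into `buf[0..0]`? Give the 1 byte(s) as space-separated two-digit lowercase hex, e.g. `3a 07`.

c7

[0+:1] bank=1 & 0x1 = 0x1; word=0x01
[1+:1] len=1 & 0x1 = 0x1; word=0x03
[2+:2] chan=1 & 0x3 = 0x1; word=0x07
[4+:1] state=0 & 0x1 = 0x0; word=0x07
[5+:2] ver=-2 & 0x3 = 0x2; word=0x47
[7+:1] seq=1 & 0x1 = 0x1; word=0xc7
word = 0xc7 → little-endian bytes:
  [0]=0xc7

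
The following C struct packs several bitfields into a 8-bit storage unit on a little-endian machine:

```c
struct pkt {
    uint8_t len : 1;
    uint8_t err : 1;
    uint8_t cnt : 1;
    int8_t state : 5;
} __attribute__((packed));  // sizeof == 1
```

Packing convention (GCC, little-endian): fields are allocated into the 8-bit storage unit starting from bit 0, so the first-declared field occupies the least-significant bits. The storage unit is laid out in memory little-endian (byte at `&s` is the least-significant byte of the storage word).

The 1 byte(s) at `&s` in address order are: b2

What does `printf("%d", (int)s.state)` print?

[0]=0xb2 (little-endian) → word 0xb2
len:1 @ bit 0 → (0xb2>>0)&0x1 = 0x0
err:1 @ bit 1 → (0xb2>>1)&0x1 = 0x1
cnt:1 @ bit 2 → (0xb2>>2)&0x1 = 0x0
state:5 @ bit 3 → (0xb2>>3)&0x1f = 0x16  ←
state signed 5b, MSB=1: 22 - 32 = -10

-10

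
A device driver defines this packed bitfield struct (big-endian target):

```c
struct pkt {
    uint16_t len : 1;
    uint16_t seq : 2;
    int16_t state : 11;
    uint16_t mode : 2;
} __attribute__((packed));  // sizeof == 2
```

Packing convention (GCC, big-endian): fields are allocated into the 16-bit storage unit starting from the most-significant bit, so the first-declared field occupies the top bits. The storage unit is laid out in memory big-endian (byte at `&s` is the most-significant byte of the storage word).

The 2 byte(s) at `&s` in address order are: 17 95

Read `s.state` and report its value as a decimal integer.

-539

[0]=0x17 [1]=0x95 (big-endian) → word 0x1795
len:1 @ bit 15 → (0x1795>>15)&0x1 = 0x0
seq:2 @ bit 13 → (0x1795>>13)&0x3 = 0x0
state:11 @ bit 2 → (0x1795>>2)&0x7ff = 0x5e5  ←
mode:2 @ bit 0 → (0x1795>>0)&0x3 = 0x1
state signed 11b, MSB=1: 1509 - 2048 = -539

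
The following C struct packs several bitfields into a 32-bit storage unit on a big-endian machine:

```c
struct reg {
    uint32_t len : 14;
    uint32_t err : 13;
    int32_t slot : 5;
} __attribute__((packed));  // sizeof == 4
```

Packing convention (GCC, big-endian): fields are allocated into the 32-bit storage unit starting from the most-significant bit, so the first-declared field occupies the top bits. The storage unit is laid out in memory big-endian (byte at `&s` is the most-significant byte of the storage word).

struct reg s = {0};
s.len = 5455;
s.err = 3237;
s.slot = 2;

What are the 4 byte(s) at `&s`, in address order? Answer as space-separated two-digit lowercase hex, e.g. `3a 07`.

55 3d 94 a2

len (14b) val=5455 bits=0x154f at bit 18: 0x553c0000
err (13b) val=3237 bits=0xca5 at bit 5: 0x553d94a0
slot (5b) val=2 bits=0x2 at bit 0: 0x553d94a2
word = 0x553d94a2 → big-endian bytes:
  [0]=0x55  [1]=0x3d  [2]=0x94  [3]=0xa2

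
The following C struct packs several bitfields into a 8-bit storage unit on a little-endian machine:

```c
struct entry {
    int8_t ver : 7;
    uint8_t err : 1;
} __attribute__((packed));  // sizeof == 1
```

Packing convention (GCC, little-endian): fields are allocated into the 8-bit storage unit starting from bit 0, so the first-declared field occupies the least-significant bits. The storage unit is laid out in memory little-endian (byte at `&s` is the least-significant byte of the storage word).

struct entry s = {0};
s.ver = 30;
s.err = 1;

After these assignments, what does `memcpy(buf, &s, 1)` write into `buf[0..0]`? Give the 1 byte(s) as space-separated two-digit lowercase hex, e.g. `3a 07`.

9e

ver:7 = 30 → 0x1e << 0 → word 0x1e
err:1 = 1 → 0x1 << 7 → word 0x9e
word = 0x9e → little-endian bytes:
  [0]=0x9e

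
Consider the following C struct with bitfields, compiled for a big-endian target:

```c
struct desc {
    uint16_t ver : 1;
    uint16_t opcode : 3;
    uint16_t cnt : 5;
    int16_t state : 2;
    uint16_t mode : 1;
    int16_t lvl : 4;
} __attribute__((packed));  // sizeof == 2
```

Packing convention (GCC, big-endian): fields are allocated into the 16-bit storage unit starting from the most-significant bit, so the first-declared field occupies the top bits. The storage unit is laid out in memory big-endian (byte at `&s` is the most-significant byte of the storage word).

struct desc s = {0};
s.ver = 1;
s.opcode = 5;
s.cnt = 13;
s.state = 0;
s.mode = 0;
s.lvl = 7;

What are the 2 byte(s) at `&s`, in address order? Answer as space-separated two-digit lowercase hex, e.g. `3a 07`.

d6 87

ver (1b) val=1 bits=0x1 at bit 15: 0x8000
opcode (3b) val=5 bits=0x5 at bit 12: 0xd000
cnt (5b) val=13 bits=0xd at bit 7: 0xd680
state (2b) val=0 bits=0x0 at bit 5: 0xd680
mode (1b) val=0 bits=0x0 at bit 4: 0xd680
lvl (4b) val=7 bits=0x7 at bit 0: 0xd687
word = 0xd687 → big-endian bytes:
  [0]=0xd6  [1]=0x87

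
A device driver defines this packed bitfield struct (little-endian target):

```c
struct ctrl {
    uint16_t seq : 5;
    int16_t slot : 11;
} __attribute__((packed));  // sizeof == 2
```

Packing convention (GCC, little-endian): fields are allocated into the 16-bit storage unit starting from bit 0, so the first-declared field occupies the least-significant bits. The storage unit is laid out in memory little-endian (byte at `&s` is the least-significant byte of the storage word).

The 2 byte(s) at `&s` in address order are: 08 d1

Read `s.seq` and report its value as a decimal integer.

8

[0]=0x08 [1]=0xd1 (little-endian) → word 0xd108
seq:5 @ bit 0 → (0xd108>>0)&0x1f = 0x8  ←
slot:11 @ bit 5 → (0xd108>>5)&0x7ff = 0x688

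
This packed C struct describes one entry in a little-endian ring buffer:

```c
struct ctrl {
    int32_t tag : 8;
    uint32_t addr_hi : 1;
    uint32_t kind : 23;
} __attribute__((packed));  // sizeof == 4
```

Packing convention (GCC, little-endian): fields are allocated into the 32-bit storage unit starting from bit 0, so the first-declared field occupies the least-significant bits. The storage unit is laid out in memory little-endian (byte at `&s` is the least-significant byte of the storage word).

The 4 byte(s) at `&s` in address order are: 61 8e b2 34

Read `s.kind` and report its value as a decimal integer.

[0]=0x61 [1]=0x8e [2]=0xb2 [3]=0x34 (little-endian) → word 0x34b28e61
tag [0+:8] = (word>>0) & 0xff = 97
addr_hi [8+:1] = (word>>8) & 0x1 = 0
kind [9+:23] = (word>>9) & 0x7fffff = 1726791  ←

1726791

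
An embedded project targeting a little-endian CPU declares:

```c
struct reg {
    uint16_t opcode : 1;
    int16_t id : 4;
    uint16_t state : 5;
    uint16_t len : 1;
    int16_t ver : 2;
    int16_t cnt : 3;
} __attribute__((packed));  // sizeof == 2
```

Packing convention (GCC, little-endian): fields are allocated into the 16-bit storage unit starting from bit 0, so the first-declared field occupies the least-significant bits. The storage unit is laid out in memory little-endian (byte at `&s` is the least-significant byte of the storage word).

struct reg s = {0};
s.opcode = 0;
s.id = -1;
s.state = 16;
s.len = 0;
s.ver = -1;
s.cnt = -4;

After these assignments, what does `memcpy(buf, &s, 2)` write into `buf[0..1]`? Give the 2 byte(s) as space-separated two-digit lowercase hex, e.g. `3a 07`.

1e 9a

opcode:1 = 0 → 0x0 << 0 → word 0x0000
id:4 = -1 → 0xf << 1 → word 0x001e
state:5 = 16 → 0x10 << 5 → word 0x021e
len:1 = 0 → 0x0 << 10 → word 0x021e
ver:2 = -1 → 0x3 << 11 → word 0x1a1e
cnt:3 = -4 → 0x4 << 13 → word 0x9a1e
word = 0x9a1e → little-endian bytes:
  [0]=0x1e  [1]=0x9a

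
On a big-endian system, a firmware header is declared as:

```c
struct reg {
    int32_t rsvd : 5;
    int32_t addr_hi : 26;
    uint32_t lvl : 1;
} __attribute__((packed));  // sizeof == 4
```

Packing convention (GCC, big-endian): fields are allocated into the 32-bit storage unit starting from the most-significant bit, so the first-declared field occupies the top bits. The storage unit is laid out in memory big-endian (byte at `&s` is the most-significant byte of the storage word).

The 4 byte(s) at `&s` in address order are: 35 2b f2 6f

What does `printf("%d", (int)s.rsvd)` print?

[0]=0x35 [1]=0x2b [2]=0xf2 [3]=0x6f (big-endian) → word 0x352bf26f
rsvd [27+:5] = (word>>27) & 0x1f = 6  ←
addr_hi [1+:26] = (word>>1) & 0x3ffffff = 43383095
lvl [0+:1] = (word>>0) & 0x1 = 1
rsvd signed 5b, MSB=0: value = 6

6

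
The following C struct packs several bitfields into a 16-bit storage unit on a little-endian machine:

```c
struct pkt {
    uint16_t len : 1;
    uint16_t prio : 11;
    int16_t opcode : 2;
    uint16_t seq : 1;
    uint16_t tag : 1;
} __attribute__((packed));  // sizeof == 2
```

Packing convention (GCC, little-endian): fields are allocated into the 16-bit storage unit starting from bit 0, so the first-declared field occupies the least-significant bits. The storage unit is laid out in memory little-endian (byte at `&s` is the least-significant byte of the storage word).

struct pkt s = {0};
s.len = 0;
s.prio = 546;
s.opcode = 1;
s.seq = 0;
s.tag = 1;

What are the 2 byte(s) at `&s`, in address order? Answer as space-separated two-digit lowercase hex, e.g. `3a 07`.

len (1b) val=0 bits=0x0 at bit 0: 0x0000
prio (11b) val=546 bits=0x222 at bit 1: 0x0444
opcode (2b) val=1 bits=0x1 at bit 12: 0x1444
seq (1b) val=0 bits=0x0 at bit 14: 0x1444
tag (1b) val=1 bits=0x1 at bit 15: 0x9444
word = 0x9444 → little-endian bytes:
  [0]=0x44  [1]=0x94

44 94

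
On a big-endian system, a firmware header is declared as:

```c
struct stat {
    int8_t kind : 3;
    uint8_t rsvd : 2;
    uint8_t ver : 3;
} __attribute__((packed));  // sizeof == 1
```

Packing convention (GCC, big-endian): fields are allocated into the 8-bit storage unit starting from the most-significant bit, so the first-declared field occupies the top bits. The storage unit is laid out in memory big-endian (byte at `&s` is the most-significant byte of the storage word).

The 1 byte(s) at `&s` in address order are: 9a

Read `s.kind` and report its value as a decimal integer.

[0]=0x9a (big-endian) → word 0x9a
kind [5+:3] = (word>>5) & 0x7 = 4  ←
rsvd [3+:2] = (word>>3) & 0x3 = 3
ver [0+:3] = (word>>0) & 0x7 = 2
kind signed 3b, MSB=1: 4 - 8 = -4

-4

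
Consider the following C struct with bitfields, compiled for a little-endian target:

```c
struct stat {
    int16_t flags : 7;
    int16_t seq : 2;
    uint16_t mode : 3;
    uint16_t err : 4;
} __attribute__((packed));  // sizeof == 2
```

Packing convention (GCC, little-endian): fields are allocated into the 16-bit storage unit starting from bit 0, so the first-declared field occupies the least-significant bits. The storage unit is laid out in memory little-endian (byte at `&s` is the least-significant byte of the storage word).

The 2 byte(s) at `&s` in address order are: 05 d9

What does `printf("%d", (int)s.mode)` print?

[0]=0x05 [1]=0xd9 (little-endian) → word 0xd905
flags:7 @ bit 0 → (0xd905>>0)&0x7f = 0x5
seq:2 @ bit 7 → (0xd905>>7)&0x3 = 0x2
mode:3 @ bit 9 → (0xd905>>9)&0x7 = 0x4  ←
err:4 @ bit 12 → (0xd905>>12)&0xf = 0xd

4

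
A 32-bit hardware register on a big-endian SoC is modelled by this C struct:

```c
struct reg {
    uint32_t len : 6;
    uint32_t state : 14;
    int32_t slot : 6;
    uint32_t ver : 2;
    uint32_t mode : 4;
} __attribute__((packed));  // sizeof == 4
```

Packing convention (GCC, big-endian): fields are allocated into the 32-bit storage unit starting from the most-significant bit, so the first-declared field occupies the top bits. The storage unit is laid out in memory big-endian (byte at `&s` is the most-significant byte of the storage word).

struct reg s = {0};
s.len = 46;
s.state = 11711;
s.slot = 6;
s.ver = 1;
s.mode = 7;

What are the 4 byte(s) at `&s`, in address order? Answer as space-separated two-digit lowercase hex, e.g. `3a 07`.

ba db f1 97

[26+:6] len=46 & 0x3f = 0x2e; word=0xb8000000
[12+:14] state=11711 & 0x3fff = 0x2dbf; word=0xbadbf000
[6+:6] slot=6 & 0x3f = 0x6; word=0xbadbf180
[4+:2] ver=1 & 0x3 = 0x1; word=0xbadbf190
[0+:4] mode=7 & 0xf = 0x7; word=0xbadbf197
word = 0xbadbf197 → big-endian bytes:
  [0]=0xba  [1]=0xdb  [2]=0xf1  [3]=0x97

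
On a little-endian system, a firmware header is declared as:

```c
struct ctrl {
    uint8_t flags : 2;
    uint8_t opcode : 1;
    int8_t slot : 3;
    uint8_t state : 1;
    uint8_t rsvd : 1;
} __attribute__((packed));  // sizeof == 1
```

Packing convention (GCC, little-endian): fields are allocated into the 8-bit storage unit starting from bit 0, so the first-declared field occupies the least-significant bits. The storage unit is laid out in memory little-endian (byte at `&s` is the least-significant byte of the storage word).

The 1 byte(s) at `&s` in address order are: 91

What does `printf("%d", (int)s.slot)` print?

[0]=0x91 (little-endian) → word 0x91
flags:2 @ bit 0 → (0x91>>0)&0x3 = 0x1
opcode:1 @ bit 2 → (0x91>>2)&0x1 = 0x0
slot:3 @ bit 3 → (0x91>>3)&0x7 = 0x2  ←
state:1 @ bit 6 → (0x91>>6)&0x1 = 0x0
rsvd:1 @ bit 7 → (0x91>>7)&0x1 = 0x1
slot signed 3b, MSB=0: value = 2

2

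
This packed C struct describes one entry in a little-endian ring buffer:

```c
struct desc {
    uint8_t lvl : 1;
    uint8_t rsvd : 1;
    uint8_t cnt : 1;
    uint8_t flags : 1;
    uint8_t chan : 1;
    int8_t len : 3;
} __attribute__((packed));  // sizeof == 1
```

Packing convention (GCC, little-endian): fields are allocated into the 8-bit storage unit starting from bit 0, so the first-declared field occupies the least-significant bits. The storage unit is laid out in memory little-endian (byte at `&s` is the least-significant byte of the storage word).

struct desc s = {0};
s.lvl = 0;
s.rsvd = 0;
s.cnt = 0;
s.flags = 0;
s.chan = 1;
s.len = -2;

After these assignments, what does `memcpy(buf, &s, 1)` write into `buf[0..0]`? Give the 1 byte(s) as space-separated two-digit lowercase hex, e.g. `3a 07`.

d0

[0+:1] lvl=0 & 0x1 = 0x0; word=0x00
[1+:1] rsvd=0 & 0x1 = 0x0; word=0x00
[2+:1] cnt=0 & 0x1 = 0x0; word=0x00
[3+:1] flags=0 & 0x1 = 0x0; word=0x00
[4+:1] chan=1 & 0x1 = 0x1; word=0x10
[5+:3] len=-2 & 0x7 = 0x6; word=0xd0
word = 0xd0 → little-endian bytes:
  [0]=0xd0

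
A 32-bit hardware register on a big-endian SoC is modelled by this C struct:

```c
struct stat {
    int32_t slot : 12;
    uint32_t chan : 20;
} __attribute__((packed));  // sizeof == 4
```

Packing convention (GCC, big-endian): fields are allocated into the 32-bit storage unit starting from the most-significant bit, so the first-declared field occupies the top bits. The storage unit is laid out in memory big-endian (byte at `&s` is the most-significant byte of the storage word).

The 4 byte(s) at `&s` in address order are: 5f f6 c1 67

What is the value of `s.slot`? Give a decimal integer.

[0]=0x5f [1]=0xf6 [2]=0xc1 [3]=0x67 (big-endian) → word 0x5ff6c167
slot [20+:12] = (word>>20) & 0xfff = 1535  ←
chan [0+:20] = (word>>0) & 0xfffff = 442727
slot signed 12b, MSB=0: value = 1535

1535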